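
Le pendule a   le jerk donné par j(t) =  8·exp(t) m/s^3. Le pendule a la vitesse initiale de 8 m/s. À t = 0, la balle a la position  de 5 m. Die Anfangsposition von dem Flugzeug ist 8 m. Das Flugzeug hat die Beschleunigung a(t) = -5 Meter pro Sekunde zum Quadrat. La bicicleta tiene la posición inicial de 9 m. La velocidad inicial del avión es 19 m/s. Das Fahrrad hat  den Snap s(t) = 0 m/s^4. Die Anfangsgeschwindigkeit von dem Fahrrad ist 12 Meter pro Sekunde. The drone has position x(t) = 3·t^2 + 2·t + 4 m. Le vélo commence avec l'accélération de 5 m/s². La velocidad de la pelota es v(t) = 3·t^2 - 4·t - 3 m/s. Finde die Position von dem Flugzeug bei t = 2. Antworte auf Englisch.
Starting from acceleration a(t) = -5, we take 2 antiderivatives. The integral of acceleration is velocity. Using v(0) = 19, we get v(t) = 19 - 5·t. Finding the antiderivative of v(t) and using x(0) = 8: x(t) = -5·t^2/2 + 19·t + 8. We have position x(t) = -5·t^2/2 + 19·t + 8. Substituting t = 2: x(2) = 36.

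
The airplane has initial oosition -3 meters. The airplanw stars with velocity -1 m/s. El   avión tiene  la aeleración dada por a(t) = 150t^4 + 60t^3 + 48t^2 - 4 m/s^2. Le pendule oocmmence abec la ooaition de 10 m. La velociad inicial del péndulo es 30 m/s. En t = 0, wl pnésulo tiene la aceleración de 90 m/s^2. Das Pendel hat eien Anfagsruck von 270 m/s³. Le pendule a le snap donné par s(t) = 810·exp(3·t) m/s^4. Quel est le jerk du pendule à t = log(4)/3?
Nous devons intégrer notre équation du snap s(t) = 810·exp(3·t) 1 fois. La primitive du snap est le jerk. En utilisant j(0) = 270, nous obtenons j(t) = 270·exp(3·t). Nous avons le jerk j(t) = 270·exp(3·t). En substituant t = log(4)/3: j(log(4)/3) = 1080.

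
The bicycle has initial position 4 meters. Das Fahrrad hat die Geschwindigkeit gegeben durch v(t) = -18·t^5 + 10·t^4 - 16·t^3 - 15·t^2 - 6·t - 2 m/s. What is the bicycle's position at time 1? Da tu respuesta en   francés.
Pour résoudre ceci, nous devons prendre 1 primitive de notre équation de la vitesse v(t) = -18·t^5 + 10·t^4 - 16·t^3 - 15·t^2 - 6·t - 2. La primitive de la vitesse, avec x(0) = 4, donne la position: x(t) = -3·t^6 + 2·t^5 - 4·t^4 - 5·t^3 - 3·t^2 - 2·t + 4. En utilisant x(t) = -3·t^6 + 2·t^5 - 4·t^4 - 5·t^3 - 3·t^2 - 2·t + 4 et en substituant t = 1, nous trouvons x = -11.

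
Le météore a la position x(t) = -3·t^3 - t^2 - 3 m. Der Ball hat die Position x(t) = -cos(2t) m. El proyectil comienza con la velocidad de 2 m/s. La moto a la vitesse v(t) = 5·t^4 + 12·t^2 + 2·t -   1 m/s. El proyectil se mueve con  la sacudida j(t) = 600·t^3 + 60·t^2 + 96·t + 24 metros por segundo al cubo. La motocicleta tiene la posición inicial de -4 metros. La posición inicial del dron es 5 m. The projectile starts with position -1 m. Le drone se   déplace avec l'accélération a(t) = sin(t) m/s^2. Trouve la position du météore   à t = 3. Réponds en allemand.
Wir haben die Position x(t) = -3·t^3 - t^2 - 3. Durch Einsetzen von t = 3: x(3) = -93.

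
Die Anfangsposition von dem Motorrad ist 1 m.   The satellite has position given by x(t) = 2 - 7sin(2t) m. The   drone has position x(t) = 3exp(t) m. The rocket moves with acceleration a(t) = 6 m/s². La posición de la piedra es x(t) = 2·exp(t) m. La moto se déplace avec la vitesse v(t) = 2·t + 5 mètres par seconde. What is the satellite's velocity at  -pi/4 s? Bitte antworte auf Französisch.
Pour résoudre ceci, nous devons prendre 1 dérivée de notre équation de la position x(t) = 2 - 7·sin(2·t). En prenant d/dt de x(t), nous trouvons v(t) = -14·cos(2·t). En utilisant v(t) = -14·cos(2·t) et en substituant t = -pi/4, nous trouvons v = 0.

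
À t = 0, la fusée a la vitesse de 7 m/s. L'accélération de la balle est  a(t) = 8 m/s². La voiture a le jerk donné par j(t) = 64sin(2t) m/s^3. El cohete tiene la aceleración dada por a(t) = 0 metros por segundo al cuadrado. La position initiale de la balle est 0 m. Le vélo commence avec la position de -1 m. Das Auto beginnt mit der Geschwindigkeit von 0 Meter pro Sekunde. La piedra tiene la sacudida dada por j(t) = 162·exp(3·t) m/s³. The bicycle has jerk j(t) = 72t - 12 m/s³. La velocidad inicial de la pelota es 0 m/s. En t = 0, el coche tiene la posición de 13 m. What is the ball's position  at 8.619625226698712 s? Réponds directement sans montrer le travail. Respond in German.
Die Position bei t = 8.619625226698712 ist x = 297.191756194963.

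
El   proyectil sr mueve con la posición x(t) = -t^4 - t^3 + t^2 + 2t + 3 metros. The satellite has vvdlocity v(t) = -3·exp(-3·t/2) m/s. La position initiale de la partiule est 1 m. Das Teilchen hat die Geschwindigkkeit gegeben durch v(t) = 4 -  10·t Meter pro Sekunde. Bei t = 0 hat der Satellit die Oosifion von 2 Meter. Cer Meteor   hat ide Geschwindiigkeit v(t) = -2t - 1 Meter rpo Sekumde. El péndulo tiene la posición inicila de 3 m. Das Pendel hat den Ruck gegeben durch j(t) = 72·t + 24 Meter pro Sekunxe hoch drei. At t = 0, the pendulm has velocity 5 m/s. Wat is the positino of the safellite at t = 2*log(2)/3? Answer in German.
Ausgehend von der Geschwindigkeit v(t) = -3·exp(-3·t/2), nehmen wir 1 Stammfunktion. Durch Integration von der Geschwindigkeit und Verwendung der Anfangsbedingung x(0) = 2, erhalten wir x(t) = 2·exp(-3·t/2). Wir haben die Position x(t) = 2·exp(-3·t/2). Durch Einsetzen von t = 2*log(2)/3: x(2*log(2)/3) = 1.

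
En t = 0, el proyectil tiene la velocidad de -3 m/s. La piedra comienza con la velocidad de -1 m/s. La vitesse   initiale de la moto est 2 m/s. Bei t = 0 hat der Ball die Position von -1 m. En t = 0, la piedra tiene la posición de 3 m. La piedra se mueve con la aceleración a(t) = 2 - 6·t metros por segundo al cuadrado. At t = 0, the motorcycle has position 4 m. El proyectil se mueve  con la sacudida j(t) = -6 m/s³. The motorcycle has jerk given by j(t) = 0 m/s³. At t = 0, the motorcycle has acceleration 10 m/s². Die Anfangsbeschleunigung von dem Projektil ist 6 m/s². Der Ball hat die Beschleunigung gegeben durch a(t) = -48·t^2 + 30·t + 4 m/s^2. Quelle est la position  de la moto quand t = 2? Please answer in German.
Wir müssen das Integral unserer Gleichung für den Ruck j(t) = 0 3-mal finden. Mit ∫j(t)dt und Anwendung von a(0) = 10, finden wir a(t) = 10. Die Stammfunktion von der Beschleunigung, mit v(0) = 2, ergibt die Geschwindigkeit: v(t) = 10·t + 2. Durch Integration von der Geschwindigkeit und Verwendung der Anfangsbedingung x(0) = 4, erhalten wir x(t) = 5·t^2 + 2·t + 4. Wir haben die Position x(t) = 5·t^2 + 2·t + 4. Durch Einsetzen von t = 2: x(2) = 28.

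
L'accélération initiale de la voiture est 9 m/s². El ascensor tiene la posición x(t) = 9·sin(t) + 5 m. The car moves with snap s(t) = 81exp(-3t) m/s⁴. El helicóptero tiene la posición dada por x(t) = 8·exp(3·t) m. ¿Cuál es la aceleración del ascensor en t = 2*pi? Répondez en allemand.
Wir müssen unsere Gleichung für die Position x(t) = 9·sin(t) + 5 2-mal ableiten. Durch Ableiten von der Position erhalten wir die Geschwindigkeit: v(t) = 9·cos(t). Mit d/dt von v(t) finden wir a(t) = -9·sin(t). Mit a(t) = -9·sin(t) und Einsetzen von t = 2*pi, finden wir a = 0.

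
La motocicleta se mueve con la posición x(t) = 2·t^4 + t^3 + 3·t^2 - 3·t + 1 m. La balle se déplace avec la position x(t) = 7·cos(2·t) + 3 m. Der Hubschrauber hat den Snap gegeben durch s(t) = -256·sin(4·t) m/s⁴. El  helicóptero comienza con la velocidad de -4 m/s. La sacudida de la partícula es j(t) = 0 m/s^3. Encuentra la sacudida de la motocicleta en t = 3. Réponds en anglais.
To solve this, we need to take 3 derivatives of our position equation x(t) = 2·t^4 + t^3 + 3·t^2 - 3·t + 1. Differentiating position, we get velocity: v(t) = 8·t^3 + 3·t^2 + 6·t - 3. Differentiating velocity, we get acceleration: a(t) = 24·t^2 + 6·t + 6. Differentiating acceleration, we get jerk: j(t) = 48·t + 6. From the given jerk equation j(t) = 48·t + 6, we substitute t = 3 to get j = 150.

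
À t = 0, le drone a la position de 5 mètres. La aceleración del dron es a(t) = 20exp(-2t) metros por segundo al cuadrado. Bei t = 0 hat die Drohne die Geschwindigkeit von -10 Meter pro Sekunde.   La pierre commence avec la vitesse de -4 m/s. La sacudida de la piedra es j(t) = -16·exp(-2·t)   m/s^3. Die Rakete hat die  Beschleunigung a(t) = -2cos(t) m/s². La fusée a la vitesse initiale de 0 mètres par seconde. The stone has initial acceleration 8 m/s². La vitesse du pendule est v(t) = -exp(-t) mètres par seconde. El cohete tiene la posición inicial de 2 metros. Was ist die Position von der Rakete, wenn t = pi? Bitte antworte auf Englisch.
We must find the integral of our acceleration equation a(t) = -2·cos(t) 2 times. Taking ∫a(t)dt and applying v(0) = 0, we find v(t) = -2·sin(t). Finding the antiderivative of v(t) and using x(0) = 2: x(t) = 2·cos(t). From the given position equation x(t) = 2·cos(t), we substitute t = pi to get x = -2.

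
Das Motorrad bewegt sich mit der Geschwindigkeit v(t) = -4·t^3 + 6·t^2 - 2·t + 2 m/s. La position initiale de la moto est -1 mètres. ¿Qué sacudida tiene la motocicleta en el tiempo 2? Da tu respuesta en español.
Partiendo de la velocidad v(t) = -4·t^3 + 6·t^2 - 2·t + 2, tomamos 2 derivadas. La derivada de la velocidad da la aceleración: a(t) = -12·t^2 + 12·t - 2. Derivando la aceleración, obtenemos la sacudida: j(t) = 12 - 24·t. Usando j(t) = 12 - 24·t y sustituyendo t = 2, encontramos j = -36.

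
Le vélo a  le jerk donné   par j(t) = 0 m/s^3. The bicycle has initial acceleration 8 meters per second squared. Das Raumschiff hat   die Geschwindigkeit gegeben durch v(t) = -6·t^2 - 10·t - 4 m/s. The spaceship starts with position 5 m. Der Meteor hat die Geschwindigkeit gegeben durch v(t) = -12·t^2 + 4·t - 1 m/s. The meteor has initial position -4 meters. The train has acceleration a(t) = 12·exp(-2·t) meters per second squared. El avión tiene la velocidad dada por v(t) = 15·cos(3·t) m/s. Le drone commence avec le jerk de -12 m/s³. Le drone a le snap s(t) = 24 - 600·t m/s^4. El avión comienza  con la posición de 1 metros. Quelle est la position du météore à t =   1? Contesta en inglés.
Starting from velocity v(t) = -12·t^2 + 4·t - 1, we take 1 integral. Taking ∫v(t)dt and applying x(0) = -4, we find x(t) = -4·t^3 + 2·t^2 - t - 4. We have position x(t) = -4·t^3 + 2·t^2 - t - 4. Substituting t = 1: x(1) = -7.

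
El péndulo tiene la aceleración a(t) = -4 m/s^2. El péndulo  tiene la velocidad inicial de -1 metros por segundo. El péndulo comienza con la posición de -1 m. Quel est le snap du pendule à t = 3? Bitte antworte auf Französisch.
Pour résoudre ceci, nous devons prendre 2 dérivées de notre équation de l'accélération a(t) = -4. En prenant d/dt de a(t), nous trouvons j(t) = 0. En dérivant le jerk, nous obtenons le snap: s(t) = 0. Nous avons le snap s(t) = 0. En substituant t = 3: s(3) = 0.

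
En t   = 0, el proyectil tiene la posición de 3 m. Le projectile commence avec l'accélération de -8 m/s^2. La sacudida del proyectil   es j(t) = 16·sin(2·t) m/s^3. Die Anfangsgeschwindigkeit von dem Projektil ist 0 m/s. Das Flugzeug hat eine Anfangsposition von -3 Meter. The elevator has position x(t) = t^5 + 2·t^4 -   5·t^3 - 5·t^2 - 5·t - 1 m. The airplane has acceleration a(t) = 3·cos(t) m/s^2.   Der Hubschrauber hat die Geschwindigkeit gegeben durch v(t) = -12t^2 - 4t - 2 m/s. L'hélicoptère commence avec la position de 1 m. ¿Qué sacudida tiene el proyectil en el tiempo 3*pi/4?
De la ecuación de la sacudida j(t) = 16·sin(2·t), sustituimos t = 3*pi/4 para obtener j = -16.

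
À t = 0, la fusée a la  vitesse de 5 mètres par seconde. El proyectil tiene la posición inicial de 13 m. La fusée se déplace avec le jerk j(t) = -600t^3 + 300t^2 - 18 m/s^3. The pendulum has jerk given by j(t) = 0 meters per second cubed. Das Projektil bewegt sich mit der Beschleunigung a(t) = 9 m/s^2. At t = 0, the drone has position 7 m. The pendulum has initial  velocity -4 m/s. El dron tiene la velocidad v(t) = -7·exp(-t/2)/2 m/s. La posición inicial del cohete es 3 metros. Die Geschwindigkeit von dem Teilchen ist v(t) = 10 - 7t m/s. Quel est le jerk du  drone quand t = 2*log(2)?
En partant de la vitesse v(t) = -7·exp(-t/2)/2, nous prenons 2 dérivées. En dérivant la vitesse, nous obtenons l'accélération: a(t) = 7·exp(-t/2)/4. En dérivant l'accélération, nous obtenons le jerk: j(t) = -7·exp(-t/2)/8. En utilisant j(t) = -7·exp(-t/2)/8 et en substituant t = 2*log(2), nous trouvons j = -7/16.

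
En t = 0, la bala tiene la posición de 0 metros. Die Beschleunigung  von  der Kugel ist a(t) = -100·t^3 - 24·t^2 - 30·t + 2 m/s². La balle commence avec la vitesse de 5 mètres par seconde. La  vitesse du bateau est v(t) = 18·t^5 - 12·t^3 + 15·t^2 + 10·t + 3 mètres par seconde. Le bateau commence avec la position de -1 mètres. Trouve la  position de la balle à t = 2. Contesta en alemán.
Wir müssen unsere Gleichung für die Beschleunigung a(t) = -100·t^3 - 24·t^2 - 30·t + 2 2-mal integrieren. Durch Integration von der Beschleunigung und Verwendung der Anfangsbedingung v(0) = 5, erhalten wir v(t) = -25·t^4 - 8·t^3 - 15·t^2 + 2·t + 5. Das Integral von der Geschwindigkeit, mit x(0) = 0, ergibt die Position: x(t) = -5·t^5 - 2·t^4 - 5·t^3 + t^2 + 5·t. Mit x(t) = -5·t^5 - 2·t^4 - 5·t^3 + t^2 + 5·t und Einsetzen von t = 2, finden wir x = -218.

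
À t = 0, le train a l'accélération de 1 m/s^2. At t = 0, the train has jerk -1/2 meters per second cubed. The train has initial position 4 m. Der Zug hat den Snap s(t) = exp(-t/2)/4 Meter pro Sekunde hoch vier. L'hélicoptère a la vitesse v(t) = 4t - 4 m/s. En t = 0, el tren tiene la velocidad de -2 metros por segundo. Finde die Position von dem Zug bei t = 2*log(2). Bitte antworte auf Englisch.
To find the answer, we compute 4 antiderivatives of s(t) = exp(-t/2)/4. The integral of snap is jerk. Using j(0) = -1/2, we get j(t) = -exp(-t/2)/2. The integral of jerk, with a(0) = 1, gives acceleration: a(t) = exp(-t/2). Integrating acceleration and using the initial condition v(0) = -2, we get v(t) = -2·exp(-t/2). Finding the integral of v(t) and using x(0) = 4: x(t) = 4·exp(-t/2). We have position x(t) = 4·exp(-t/2). Substituting t = 2*log(2): x(2*log(2)) = 2.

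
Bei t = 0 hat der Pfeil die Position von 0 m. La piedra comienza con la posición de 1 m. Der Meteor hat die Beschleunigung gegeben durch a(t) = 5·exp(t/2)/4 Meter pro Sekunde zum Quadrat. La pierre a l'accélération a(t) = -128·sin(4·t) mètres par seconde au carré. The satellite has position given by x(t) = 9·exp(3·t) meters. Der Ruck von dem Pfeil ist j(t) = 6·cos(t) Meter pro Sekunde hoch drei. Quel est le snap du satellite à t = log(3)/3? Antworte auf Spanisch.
Partiendo de la posición x(t) = 9·exp(3·t), tomamos 4 derivadas. Tomando d/dt de x(t), encontramos v(t) = 27·exp(3·t). La derivada de la velocidad da la aceleración: a(t) = 81·exp(3·t). La derivada de la aceleración da la sacudida: j(t) = 243·exp(3·t). Derivando la sacudida, obtenemos el snap: s(t) = 729·exp(3·t). De la ecuación del snap s(t) = 729·exp(3·t), sustituimos t = log(3)/3 para obtener s = 2187.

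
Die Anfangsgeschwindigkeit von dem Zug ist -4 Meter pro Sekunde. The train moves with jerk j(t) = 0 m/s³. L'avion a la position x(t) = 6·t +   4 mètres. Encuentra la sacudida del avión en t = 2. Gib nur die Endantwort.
La respuesta es 0.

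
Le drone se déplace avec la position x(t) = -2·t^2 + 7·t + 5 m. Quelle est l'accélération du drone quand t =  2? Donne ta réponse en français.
Pour résoudre ceci, nous devons prendre 2 dérivées de notre équation de la position x(t) = -2·t^2 + 7·t + 5. En dérivant la position, nous obtenons la vitesse: v(t) = 7 - 4·t. En dérivant la vitesse, nous obtenons l'accélération: a(t) = -4. De l'équation de l'accélération a(t) = -4, nous substituons t = 2 pour obtenir a = -4.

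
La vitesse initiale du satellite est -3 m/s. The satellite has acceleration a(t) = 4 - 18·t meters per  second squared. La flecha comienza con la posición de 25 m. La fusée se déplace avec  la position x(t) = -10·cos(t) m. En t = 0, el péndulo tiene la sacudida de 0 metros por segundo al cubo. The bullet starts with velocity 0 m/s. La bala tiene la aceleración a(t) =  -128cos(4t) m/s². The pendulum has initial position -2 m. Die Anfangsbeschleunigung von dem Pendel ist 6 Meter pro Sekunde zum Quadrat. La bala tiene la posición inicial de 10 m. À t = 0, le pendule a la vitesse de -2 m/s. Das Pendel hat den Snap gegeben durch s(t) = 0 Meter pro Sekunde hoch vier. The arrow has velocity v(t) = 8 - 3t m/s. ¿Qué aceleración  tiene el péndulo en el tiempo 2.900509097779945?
Debemos encontrar la antiderivada de nuestra ecuación del snap s(t) = 0 2 veces. Integrando el snap y usando la condición inicial j(0) = 0, obtenemos j(t) = 0. La antiderivada de la sacudida es la aceleración. Usando a(0) = 6, obtenemos a(t) = 6. Tenemos la aceleración a(t) = 6. Sustituyendo t = 2.900509097779945: a(2.900509097779945) = 6.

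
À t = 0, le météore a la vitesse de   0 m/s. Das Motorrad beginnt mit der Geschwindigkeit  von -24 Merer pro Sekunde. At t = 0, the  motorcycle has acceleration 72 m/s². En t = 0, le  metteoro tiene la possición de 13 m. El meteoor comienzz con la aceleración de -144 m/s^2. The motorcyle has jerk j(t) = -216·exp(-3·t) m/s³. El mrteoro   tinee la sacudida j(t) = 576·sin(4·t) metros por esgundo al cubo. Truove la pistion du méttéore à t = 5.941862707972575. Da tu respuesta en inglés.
We must find the integral of our jerk equation j(t) = 576·sin(4·t) 3 times. The antiderivative of jerk is acceleration. Using a(0) = -144, we get a(t) = -144·cos(4·t). Finding the antiderivative of a(t) and using v(0) = 0: v(t) = -36·sin(4·t). The antiderivative of velocity, with x(0) = 13, gives position: x(t) = 9·cos(4·t) + 4. We have position x(t) = 9·cos(4·t) + 4. Substituting t = 5.941862707972575: x(5.941862707972575) = 5.83656223109839.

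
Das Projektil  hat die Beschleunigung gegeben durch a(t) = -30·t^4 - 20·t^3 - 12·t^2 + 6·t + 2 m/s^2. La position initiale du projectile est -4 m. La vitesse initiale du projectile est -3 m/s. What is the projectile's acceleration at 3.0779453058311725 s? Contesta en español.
Usando a(t) = -30·t^4 - 20·t^3 - 12·t^2 + 6·t + 2 y sustituyendo t = 3.0779453058311725, encontramos a = -3368.96745715775.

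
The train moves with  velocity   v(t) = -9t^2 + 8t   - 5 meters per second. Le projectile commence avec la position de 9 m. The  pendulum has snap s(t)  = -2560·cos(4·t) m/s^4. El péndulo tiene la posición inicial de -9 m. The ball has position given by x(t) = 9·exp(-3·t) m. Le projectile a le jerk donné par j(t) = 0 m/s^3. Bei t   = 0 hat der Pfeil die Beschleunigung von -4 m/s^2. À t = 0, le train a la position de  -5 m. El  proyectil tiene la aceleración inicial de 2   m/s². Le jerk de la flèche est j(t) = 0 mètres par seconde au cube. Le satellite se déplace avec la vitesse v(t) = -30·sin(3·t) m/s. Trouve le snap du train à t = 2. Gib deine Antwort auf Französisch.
En partant de la vitesse v(t) = -9·t^2 + 8·t - 5, nous prenons 3 dérivées. En dérivant la vitesse, nous obtenons l'accélération: a(t) = 8 - 18·t. En prenant d/dt de a(t), nous trouvons j(t) = -18. En prenant d/dt de j(t), nous trouvons s(t) = 0. En utilisant s(t) = 0 et en substituant t = 2, nous trouvons s = 0.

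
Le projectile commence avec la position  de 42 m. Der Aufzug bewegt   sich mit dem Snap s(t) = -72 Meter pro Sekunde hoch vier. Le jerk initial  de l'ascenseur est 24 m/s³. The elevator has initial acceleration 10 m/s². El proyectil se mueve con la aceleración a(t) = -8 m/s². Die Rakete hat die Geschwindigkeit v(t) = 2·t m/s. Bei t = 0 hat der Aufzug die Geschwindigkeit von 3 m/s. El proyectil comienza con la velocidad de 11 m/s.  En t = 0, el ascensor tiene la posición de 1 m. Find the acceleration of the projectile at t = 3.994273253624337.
From the given acceleration equation a(t) = -8, we substitute t = 3.994273253624337 to get a = -8.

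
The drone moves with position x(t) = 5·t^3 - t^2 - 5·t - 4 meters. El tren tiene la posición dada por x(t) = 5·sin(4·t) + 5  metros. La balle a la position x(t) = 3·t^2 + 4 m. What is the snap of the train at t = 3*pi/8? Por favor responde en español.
Partiendo de la posición x(t) = 5·sin(4·t) + 5, tomamos 4 derivadas. Tomando d/dt de x(t), encontramos v(t) = 20·cos(4·t). La derivada de la velocidad da la aceleración: a(t) = -80·sin(4·t). La derivada de la aceleración da la sacudida: j(t) = -320·cos(4·t). Tomando d/dt de j(t), encontramos s(t) = 1280·sin(4·t). Usando s(t) = 1280·sin(4·t) y sustituyendo t = 3*pi/8, encontramos s = -1280.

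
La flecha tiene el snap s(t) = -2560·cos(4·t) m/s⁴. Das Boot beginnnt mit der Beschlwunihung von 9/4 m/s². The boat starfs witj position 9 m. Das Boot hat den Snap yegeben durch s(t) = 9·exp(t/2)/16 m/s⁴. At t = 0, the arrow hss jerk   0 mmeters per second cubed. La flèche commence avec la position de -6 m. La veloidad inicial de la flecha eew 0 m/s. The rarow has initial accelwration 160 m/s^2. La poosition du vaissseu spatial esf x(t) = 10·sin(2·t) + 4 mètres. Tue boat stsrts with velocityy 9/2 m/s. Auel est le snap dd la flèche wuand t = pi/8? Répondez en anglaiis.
From the given snap equation s(t) = -2560·cos(4·t), we substitute t = pi/8 to get s = 0.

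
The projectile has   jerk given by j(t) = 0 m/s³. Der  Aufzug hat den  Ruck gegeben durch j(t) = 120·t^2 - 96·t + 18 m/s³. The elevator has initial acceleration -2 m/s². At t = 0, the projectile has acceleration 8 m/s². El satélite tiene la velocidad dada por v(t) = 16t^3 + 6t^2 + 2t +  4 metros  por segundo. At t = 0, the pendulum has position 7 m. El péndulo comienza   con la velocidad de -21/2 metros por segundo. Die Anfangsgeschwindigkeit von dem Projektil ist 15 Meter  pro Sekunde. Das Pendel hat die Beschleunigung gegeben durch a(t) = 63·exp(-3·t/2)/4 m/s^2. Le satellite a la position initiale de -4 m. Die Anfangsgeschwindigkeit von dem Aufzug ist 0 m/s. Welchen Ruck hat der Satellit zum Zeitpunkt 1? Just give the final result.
j(1) = 108.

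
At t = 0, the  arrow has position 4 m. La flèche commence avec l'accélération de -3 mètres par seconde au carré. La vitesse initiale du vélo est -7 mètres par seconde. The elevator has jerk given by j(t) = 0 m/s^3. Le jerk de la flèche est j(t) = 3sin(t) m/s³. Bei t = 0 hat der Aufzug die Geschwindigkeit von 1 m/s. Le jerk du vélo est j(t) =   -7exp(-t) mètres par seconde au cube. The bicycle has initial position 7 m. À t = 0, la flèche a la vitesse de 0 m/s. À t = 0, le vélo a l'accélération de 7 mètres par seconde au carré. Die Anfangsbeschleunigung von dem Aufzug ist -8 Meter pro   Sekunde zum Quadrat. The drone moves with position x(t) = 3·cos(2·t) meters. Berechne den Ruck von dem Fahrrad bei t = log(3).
Wir haben den Ruck j(t) = -7·exp(-t). Durch Einsetzen von t = log(3): j(log(3)) = -7/3.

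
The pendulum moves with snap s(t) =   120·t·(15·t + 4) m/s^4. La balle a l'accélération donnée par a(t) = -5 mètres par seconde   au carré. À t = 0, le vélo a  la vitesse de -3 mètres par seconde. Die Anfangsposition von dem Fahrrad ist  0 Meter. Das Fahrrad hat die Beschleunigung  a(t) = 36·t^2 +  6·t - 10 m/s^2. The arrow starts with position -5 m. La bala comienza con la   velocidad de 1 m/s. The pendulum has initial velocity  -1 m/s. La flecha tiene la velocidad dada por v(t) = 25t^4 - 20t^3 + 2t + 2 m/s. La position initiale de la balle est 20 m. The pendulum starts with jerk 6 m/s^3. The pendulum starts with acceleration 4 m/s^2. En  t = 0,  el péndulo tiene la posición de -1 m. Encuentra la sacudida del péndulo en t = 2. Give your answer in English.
Starting from snap s(t) = 120·t·(15·t + 4), we take 1 integral. Taking ∫s(t)dt and applying j(0) = 6, we find j(t) = 600·t^3 + 240·t^2 + 6. Using j(t) = 600·t^3 + 240·t^2 + 6 and substituting t = 2, we find j = 5766.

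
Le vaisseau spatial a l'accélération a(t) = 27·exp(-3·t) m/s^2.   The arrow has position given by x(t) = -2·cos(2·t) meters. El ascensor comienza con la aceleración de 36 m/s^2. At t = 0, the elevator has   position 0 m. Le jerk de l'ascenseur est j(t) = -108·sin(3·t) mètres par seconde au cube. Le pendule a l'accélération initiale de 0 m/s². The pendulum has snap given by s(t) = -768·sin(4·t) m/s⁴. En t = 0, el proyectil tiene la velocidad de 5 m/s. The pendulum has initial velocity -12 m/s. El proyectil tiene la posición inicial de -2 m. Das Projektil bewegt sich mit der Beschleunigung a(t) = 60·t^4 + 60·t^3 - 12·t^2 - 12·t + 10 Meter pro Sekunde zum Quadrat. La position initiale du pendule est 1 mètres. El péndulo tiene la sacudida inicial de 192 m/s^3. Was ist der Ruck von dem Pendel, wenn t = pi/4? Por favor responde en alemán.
Ausgehend von dem Snap s(t) = -768·sin(4·t), nehmen wir 1 Integral. Mit ∫s(t)dt und Anwendung von j(0) = 192, finden wir j(t) = 192·cos(4·t). Mit j(t) = 192·cos(4·t) und Einsetzen von t = pi/4, finden wir j = -192.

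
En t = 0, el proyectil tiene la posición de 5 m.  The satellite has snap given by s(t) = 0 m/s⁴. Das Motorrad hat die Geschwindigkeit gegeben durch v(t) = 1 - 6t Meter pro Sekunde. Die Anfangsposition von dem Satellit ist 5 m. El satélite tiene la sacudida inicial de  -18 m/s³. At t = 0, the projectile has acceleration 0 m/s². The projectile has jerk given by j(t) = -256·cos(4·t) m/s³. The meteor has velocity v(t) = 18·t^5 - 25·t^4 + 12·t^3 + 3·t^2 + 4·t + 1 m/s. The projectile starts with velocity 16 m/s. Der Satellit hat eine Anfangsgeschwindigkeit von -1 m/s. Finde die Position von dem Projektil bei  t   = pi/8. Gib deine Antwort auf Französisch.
En partant du jerk j(t) = -256·cos(4·t), nous prenons 3 primitives. En prenant ∫j(t)dt et en appliquant a(0) = 0, nous trouvons a(t) = -64·sin(4·t). En prenant ∫a(t)dt et en appliquant v(0) = 16, nous trouvons v(t) = 16·cos(4·t). L'intégrale de la vitesse, avec x(0) = 5, donne la position: x(t) = 4·sin(4·t) + 5. Nous avons la position x(t) = 4·sin(4·t) + 5. En substituant t = pi/8: x(pi/8) = 9.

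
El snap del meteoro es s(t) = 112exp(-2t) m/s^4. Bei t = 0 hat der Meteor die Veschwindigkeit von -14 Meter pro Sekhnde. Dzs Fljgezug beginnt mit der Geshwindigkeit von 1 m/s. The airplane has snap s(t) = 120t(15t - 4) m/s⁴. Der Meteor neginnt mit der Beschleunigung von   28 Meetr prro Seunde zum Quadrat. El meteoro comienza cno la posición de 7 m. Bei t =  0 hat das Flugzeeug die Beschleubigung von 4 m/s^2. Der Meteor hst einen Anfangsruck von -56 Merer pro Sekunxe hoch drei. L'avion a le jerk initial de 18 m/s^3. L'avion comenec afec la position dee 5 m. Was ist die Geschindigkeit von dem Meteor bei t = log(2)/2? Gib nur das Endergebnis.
Die Geschwindigkeit bei t = log(2)/2 ist v = -7.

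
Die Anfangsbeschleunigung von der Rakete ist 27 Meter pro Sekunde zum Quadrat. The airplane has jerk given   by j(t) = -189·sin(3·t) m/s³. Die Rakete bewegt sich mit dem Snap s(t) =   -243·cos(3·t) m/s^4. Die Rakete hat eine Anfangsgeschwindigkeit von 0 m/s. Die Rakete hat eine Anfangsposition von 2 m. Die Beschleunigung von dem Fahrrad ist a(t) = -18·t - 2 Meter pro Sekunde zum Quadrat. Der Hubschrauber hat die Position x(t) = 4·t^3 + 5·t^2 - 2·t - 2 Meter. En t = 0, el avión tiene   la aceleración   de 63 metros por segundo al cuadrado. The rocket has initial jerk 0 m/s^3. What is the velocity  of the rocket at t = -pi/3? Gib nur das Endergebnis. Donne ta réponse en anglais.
The answer is 0.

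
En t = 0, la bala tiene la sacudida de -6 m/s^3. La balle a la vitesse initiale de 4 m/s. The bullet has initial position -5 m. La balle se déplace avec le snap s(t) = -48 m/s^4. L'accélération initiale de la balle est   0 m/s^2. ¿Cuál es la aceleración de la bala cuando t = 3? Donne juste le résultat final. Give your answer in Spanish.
En t = 3, a = -234.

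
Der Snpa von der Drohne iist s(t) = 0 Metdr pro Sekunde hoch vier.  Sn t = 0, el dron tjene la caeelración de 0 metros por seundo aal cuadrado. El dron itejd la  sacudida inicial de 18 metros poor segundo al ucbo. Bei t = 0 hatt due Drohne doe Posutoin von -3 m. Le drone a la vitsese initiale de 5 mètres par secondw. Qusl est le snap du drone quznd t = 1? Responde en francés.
De l'équation du snap s(t) = 0, nous substituons t = 1 pour obtenir s = 0.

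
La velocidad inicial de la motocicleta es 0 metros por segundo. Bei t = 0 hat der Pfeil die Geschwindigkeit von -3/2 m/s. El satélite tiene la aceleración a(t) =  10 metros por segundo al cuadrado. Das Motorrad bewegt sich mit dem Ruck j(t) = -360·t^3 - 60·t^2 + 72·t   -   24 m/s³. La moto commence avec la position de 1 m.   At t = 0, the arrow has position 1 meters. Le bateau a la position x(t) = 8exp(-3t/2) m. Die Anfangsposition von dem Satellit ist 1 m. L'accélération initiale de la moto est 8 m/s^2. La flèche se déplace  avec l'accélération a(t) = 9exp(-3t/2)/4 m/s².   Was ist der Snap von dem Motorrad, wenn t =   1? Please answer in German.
Ausgehend von dem Ruck j(t) = -360·t^3 - 60·t^2 + 72·t - 24, nehmen wir 1 Ableitung. Die Ableitung von dem Ruck ergibt den Snap: s(t) = -1080·t^2 - 120·t + 72. Mit s(t) = -1080·t^2 - 120·t + 72 und Einsetzen von t = 1, finden wir s = -1128.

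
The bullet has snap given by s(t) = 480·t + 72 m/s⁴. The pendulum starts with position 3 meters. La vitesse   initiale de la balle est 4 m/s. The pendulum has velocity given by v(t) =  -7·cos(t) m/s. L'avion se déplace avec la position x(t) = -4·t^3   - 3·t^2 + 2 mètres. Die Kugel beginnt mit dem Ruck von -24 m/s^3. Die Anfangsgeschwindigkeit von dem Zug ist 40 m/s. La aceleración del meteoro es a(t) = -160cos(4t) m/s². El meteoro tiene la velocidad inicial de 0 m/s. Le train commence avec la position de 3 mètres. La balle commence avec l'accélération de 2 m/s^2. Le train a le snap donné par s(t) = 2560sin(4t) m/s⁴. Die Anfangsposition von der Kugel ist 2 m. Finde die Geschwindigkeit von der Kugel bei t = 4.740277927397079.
Ausgehend von dem Snap s(t) = 480·t + 72, nehmen wir 3 Stammfunktionen. Das Integral von dem Snap, mit j(0) = -24, ergibt den Ruck: j(t) = 240·t^2 + 72·t - 24. Das Integral von dem Ruck ist die Beschleunigung. Mit a(0) = 2 erhalten wir a(t) = 80·t^3 + 36·t^2 - 24·t + 2. Das Integral von der Beschleunigung, mit v(0) = 4, ergibt die Geschwindigkeit: v(t) = 20·t^4 + 12·t^3 - 12·t^2 + 2·t + 4. Aus der Gleichung für die Geschwindigkeit v(t) = 20·t^4 + 12·t^3 - 12·t^2 + 2·t + 4, setzen wir t = 4.740277927397079 ein und erhalten v = 11120.2487014847.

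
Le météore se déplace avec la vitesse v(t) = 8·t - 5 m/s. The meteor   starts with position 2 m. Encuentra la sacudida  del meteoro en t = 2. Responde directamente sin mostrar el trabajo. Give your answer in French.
Le jerk à t = 2 est j = 0.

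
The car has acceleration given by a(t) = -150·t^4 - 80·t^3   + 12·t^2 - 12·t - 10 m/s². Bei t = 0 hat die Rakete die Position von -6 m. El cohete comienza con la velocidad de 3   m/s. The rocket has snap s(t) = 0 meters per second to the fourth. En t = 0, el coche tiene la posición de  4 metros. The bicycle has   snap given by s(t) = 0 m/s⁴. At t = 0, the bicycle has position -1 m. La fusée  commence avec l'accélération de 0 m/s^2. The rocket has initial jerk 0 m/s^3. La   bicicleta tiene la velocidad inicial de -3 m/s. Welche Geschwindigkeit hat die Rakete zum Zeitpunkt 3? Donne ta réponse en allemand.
Um dies zu lösen, müssen wir 3 Stammfunktionen unserer Gleichung für den Snap s(t) = 0 finden. Die Stammfunktion von dem Snap, mit j(0) = 0, ergibt den Ruck: j(t) = 0. Mit ∫j(t)dt und Anwendung von a(0) = 0, finden wir a(t) = 0. Das Integral von der Beschleunigung, mit v(0) = 3, ergibt die Geschwindigkeit: v(t) = 3. Wir haben die Geschwindigkeit v(t) = 3. Durch Einsetzen von t = 3: v(3) = 3.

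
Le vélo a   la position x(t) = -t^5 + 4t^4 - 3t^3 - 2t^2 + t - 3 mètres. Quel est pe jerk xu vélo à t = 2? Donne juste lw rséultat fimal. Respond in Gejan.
Der Ruck bei t = 2 ist j = -66.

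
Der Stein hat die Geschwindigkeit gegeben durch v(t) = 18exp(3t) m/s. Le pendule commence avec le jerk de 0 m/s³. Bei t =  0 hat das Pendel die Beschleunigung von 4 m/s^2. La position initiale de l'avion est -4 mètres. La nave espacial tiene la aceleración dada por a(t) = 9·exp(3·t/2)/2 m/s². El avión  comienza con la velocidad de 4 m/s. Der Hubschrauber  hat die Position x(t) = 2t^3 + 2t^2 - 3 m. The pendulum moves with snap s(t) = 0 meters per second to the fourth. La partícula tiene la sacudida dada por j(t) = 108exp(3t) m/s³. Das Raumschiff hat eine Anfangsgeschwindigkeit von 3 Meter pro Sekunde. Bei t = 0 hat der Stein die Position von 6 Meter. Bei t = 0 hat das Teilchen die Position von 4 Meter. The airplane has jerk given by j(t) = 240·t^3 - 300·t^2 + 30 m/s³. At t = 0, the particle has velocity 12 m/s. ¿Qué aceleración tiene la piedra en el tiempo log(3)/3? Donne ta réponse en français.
En partant de la vitesse v(t) = 18·exp(3·t), nous prenons 1 dérivée. La dérivée de la vitesse donne l'accélération: a(t) = 54·exp(3·t). De l'équation de l'accélération a(t) = 54·exp(3·t), nous substituons t = log(3)/3 pour obtenir a = 162.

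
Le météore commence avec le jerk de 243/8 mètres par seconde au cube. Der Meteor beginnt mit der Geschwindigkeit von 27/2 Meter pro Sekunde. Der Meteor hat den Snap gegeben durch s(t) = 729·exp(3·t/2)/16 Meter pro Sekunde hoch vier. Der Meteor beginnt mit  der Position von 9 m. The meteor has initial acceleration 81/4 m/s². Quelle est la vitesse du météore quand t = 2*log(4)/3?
Nous devons intégrer notre équation du snap s(t) = 729·exp(3·t/2)/16 3 fois. L'intégrale du snap est le jerk. En utilisant j(0) = 243/8, nous obtenons j(t) = 243·exp(3·t/2)/8. En intégrant le jerk et en utilisant la condition initiale a(0) = 81/4, nous obtenons a(t) = 81·exp(3·t/2)/4. L'intégrale de l'accélération est la vitesse. En utilisant v(0) = 27/2, nous obtenons v(t) = 27·exp(3·t/2)/2. De l'équation de la vitesse v(t) = 27·exp(3·t/2)/2, nous substituons t = 2*log(4)/3 pour obtenir v = 54.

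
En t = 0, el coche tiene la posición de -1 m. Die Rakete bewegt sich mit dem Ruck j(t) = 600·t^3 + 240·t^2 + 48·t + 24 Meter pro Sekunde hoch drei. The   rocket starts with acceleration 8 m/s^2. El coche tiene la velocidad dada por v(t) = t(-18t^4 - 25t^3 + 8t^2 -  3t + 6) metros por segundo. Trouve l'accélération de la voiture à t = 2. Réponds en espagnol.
Para resolver esto, necesitamos tomar 1 derivada de nuestra ecuación de la velocidad v(t) = t·(-18·t^4 - 25·t^3 + 8·t^2 - 3·t + 6). Tomando d/dt de v(t), encontramos a(t) = -18·t^4 - 25·t^3 + 8·t^2 + t·(-72·t^3 - 75·t^2 + 16·t - 3) - 3·t + 6. De la ecuación de la aceleración a(t) = -18·t^4 - 25·t^3 + 8·t^2 + t·(-72·t^3 - 75·t^2 + 16·t - 3) - 3·t + 6, sustituimos t = 2 para obtener a = -2150.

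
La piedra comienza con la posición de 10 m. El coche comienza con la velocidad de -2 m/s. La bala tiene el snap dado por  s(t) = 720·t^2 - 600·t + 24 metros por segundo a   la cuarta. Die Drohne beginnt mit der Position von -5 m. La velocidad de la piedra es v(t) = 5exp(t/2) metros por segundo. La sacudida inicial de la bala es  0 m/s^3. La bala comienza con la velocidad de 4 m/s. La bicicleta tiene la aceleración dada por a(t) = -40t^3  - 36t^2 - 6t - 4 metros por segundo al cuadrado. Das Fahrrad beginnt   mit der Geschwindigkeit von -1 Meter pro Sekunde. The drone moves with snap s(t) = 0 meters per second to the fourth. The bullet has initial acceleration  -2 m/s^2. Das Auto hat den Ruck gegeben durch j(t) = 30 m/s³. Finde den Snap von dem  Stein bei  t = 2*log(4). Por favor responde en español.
Debemos derivar nuestra ecuación de la velocidad v(t) = 5·exp(t/2) 3 veces. La derivada de la velocidad da la aceleración: a(t) = 5·exp(t/2)/2. Tomando d/dt de a(t), encontramos j(t) = 5·exp(t/2)/4. La derivada de la sacudida da el snap: s(t) = 5·exp(t/2)/8. Usando s(t) = 5·exp(t/2)/8 y sustituyendo t = 2*log(4), encontramos s = 5/2.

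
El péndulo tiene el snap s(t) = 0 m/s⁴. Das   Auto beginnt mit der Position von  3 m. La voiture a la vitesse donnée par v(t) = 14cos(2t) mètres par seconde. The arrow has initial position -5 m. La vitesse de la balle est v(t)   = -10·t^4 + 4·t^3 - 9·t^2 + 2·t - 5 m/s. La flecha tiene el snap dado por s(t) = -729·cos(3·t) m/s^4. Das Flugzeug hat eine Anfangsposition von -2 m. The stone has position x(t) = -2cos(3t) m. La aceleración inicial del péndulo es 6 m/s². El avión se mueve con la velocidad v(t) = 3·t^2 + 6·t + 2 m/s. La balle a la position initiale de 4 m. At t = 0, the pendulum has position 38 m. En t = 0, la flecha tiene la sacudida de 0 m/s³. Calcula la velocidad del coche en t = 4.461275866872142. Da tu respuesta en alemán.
Wir haben die Geschwindigkeit v(t) = 14·cos(2·t). Durch Einsetzen von t = 4.461275866872142: v(4.461275866872142) = -12.2711830919253.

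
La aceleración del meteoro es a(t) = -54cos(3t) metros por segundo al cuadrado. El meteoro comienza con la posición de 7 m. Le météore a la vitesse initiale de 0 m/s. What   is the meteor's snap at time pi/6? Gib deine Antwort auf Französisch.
Pour résoudre ceci, nous devons prendre 2 dérivées de notre équation de l'accélération a(t) = -54·cos(3·t). La dérivée de l'accélération donne le jerk: j(t) = 162·sin(3·t). En dérivant le jerk, nous obtenons le snap: s(t) = 486·cos(3·t). En utilisant s(t) = 486·cos(3·t) et en substituant t = pi/6, nous trouvons s = 0.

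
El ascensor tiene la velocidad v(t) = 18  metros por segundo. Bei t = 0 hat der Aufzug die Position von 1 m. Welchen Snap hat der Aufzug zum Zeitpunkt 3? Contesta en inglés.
To solve this, we need to take 3 derivatives of our velocity equation v(t) = 18. Taking d/dt of v(t), we find a(t) = 0. Differentiating acceleration, we get jerk: j(t) = 0. Differentiating jerk, we get snap: s(t) = 0. We have snap s(t) = 0. Substituting t = 3: s(3) = 0.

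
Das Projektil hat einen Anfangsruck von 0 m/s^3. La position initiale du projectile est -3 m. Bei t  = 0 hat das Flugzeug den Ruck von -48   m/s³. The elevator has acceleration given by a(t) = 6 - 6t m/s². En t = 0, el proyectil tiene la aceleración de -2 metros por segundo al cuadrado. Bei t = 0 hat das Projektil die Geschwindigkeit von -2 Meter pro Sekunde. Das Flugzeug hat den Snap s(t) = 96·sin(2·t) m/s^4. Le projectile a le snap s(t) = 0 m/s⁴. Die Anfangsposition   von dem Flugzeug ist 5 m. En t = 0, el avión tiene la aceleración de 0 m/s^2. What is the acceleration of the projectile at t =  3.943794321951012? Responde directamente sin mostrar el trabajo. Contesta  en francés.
a(3.943794321951012) = -2.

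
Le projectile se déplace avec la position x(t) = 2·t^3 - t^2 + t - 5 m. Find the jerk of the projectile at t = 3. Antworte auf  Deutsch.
Um dies zu lösen, müssen wir 3 Ableitungen unserer Gleichung für die Position x(t) = 2·t^3 - t^2 + t - 5 nehmen. Mit d/dt von x(t) finden wir v(t) = 6·t^2 - 2·t + 1. Mit d/dt von v(t) finden wir a(t) = 12·t - 2. Durch Ableiten von der Beschleunigung erhalten wir den Ruck: j(t) = 12. Wir haben den Ruck j(t) = 12. Durch Einsetzen von t = 3: j(3) = 12.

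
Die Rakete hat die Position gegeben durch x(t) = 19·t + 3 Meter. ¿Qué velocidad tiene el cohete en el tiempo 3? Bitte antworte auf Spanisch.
Para resolver esto, necesitamos tomar 1 derivada de nuestra ecuación de la posición x(t) = 19·t + 3. Derivando la posición, obtenemos la velocidad: v(t) = 19. Usando v(t) = 19 y sustituyendo t = 3, encontramos v = 19.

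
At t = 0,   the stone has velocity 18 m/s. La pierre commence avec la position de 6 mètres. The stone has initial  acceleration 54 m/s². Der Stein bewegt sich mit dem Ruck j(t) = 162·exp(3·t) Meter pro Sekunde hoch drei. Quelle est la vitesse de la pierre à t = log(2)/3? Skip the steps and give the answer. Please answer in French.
La vitesse à t = log(2)/3 est v = 36.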